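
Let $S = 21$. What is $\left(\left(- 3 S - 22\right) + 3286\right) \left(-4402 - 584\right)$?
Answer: $-15960186$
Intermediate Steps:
$\left(\left(- 3 S - 22\right) + 3286\right) \left(-4402 - 584\right) = \left(\left(\left(-3\right) 21 - 22\right) + 3286\right) \left(-4402 - 584\right) = \left(\left(-63 - 22\right) + 3286\right) \left(-4402 - 584\right) = \left(-85 + 3286\right) \left(-4986\right) = 3201 \left(-4986\right) = -15960186$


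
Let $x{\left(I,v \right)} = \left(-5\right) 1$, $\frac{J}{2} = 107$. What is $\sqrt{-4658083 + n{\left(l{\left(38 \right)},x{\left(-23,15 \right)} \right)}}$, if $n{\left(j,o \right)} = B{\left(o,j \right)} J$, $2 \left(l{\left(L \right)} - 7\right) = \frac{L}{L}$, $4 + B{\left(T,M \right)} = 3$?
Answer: $i \sqrt{4658297} \approx 2158.3 i$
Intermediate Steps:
$B{\left(T,M \right)} = -1$ ($B{\left(T,M \right)} = -4 + 3 = -1$)
$l{\left(L \right)} = \frac{15}{2}$ ($l{\left(L \right)} = 7 + \frac{L \frac{1}{L}}{2} = 7 + \frac{1}{2} \cdot 1 = 7 + \frac{1}{2} = \frac{15}{2}$)
$J = 214$ ($J = 2 \cdot 107 = 214$)
$x{\left(I,v \right)} = -5$
$n{\left(j,o \right)} = -214$ ($n{\left(j,o \right)} = \left(-1\right) 214 = -214$)
$\sqrt{-4658083 + n{\left(l{\left(38 \right)},x{\left(-23,15 \right)} \right)}} = \sqrt{-4658083 - 214} = \sqrt{-4658297} = i \sqrt{4658297}$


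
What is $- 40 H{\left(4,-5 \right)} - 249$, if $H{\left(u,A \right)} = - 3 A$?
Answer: $-849$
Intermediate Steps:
$- 40 H{\left(4,-5 \right)} - 249 = - 40 \left(\left(-3\right) \left(-5\right)\right) - 249 = \left(-40\right) 15 - 249 = -600 - 249 = -849$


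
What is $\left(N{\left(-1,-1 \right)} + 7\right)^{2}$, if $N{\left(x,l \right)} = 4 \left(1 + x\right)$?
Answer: $49$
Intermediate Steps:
$N{\left(x,l \right)} = 4 + 4 x$
$\left(N{\left(-1,-1 \right)} + 7\right)^{2} = \left(\left(4 + 4 \left(-1\right)\right) + 7\right)^{2} = \left(\left(4 - 4\right) + 7\right)^{2} = \left(0 + 7\right)^{2} = 7^{2} = 49$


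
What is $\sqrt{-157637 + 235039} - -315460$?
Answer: $315460 + 13 \sqrt{458} \approx 3.1574 \cdot 10^{5}$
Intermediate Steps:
$\sqrt{-157637 + 235039} - -315460 = \sqrt{77402} + 315460 = 13 \sqrt{458} + 315460 = 315460 + 13 \sqrt{458}$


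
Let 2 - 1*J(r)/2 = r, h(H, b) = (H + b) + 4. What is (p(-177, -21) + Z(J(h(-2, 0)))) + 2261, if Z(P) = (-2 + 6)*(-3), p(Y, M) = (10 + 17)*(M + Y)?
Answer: -3097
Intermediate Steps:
h(H, b) = 4 + H + b
p(Y, M) = 27*M + 27*Y (p(Y, M) = 27*(M + Y) = 27*M + 27*Y)
J(r) = 4 - 2*r
Z(P) = -12 (Z(P) = 4*(-3) = -12)
(p(-177, -21) + Z(J(h(-2, 0)))) + 2261 = ((27*(-21) + 27*(-177)) - 12) + 2261 = ((-567 - 4779) - 12) + 2261 = (-5346 - 12) + 2261 = -5358 + 2261 = -3097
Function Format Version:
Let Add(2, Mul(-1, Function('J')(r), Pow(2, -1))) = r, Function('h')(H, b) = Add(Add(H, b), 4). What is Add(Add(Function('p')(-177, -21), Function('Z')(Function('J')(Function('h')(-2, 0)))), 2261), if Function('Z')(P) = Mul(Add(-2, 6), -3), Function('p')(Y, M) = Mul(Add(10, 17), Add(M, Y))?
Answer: -3097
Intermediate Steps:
Function('h')(H, b) = Add(4, H, b)
Function('p')(Y, M) = Add(Mul(27, M), Mul(27, Y)) (Function('p')(Y, M) = Mul(27, Add(M, Y)) = Add(Mul(27, M), Mul(27, Y)))
Function('J')(r) = Add(4, Mul(-2, r))
Function('Z')(P) = -12 (Function('Z')(P) = Mul(4, -3) = -12)
Add(Add(Function('p')(-177, -21), Function('Z')(Function('J')(Function('h')(-2, 0)))), 2261) = Add(Add(Add(Mul(27, -21), Mul(27, -177)), -12), 2261) = Add(Add(Add(-567, -4779), -12), 2261) = Add(Add(-5346, -12), 2261) = Add(-5358, 2261) = -3097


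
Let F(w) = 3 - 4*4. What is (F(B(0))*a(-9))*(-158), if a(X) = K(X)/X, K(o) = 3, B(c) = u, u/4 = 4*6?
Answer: -2054/3 ≈ -684.67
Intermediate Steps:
u = 96 (u = 4*(4*6) = 4*24 = 96)
B(c) = 96
F(w) = -13 (F(w) = 3 - 16 = -13)
a(X) = 3/X
(F(B(0))*a(-9))*(-158) = -39/(-9)*(-158) = -39*(-1)/9*(-158) = -13*(-1/3)*(-158) = (13/3)*(-158) = -2054/3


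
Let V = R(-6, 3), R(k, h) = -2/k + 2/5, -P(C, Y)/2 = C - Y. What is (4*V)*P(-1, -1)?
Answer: 0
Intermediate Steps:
P(C, Y) = -2*C + 2*Y (P(C, Y) = -2*(C - Y) = -2*C + 2*Y)
R(k, h) = ⅖ - 2/k (R(k, h) = -2/k + 2*(⅕) = -2/k + ⅖ = ⅖ - 2/k)
V = 11/15 (V = ⅖ - 2/(-6) = ⅖ - 2*(-⅙) = ⅖ + ⅓ = 11/15 ≈ 0.73333)
(4*V)*P(-1, -1) = (4*(11/15))*(-2*(-1) + 2*(-1)) = 44*(2 - 2)/15 = (44/15)*0 = 0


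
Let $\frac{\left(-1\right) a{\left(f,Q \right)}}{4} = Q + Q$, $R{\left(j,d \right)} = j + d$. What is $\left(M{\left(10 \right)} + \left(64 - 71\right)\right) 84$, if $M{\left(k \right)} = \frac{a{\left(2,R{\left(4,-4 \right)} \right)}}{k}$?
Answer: $-588$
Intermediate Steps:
$R{\left(j,d \right)} = d + j$
$a{\left(f,Q \right)} = - 8 Q$ ($a{\left(f,Q \right)} = - 4 \left(Q + Q\right) = - 4 \cdot 2 Q = - 8 Q$)
$M{\left(k \right)} = 0$ ($M{\left(k \right)} = \frac{\left(-8\right) \left(-4 + 4\right)}{k} = \frac{\left(-8\right) 0}{k} = \frac{0}{k} = 0$)
$\left(M{\left(10 \right)} + \left(64 - 71\right)\right) 84 = \left(0 + \left(64 - 71\right)\right) 84 = \left(0 - 7\right) 84 = \left(-7\right) 84 = -588$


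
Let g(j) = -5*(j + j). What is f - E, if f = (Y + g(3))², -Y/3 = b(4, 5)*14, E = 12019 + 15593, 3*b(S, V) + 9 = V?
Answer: -26936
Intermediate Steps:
b(S, V) = -3 + V/3
g(j) = -10*j
E = 27612
Y = 56 (Y = -3*(-3 + (⅓)*5)*14 = -3*(-3 + 5/3)*14 = -(-4)*14 = -3*(-56/3) = 56)
f = 676 (f = (56 - 10*3)² = (56 - 30)² = 26² = 676)
f - E = 676 - 1*27612 = 676 - 27612 = -26936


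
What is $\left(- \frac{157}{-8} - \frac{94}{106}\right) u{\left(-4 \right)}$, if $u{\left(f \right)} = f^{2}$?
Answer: $\frac{15890}{53} \approx 299.81$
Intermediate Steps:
$\left(- \frac{157}{-8} - \frac{94}{106}\right) u{\left(-4 \right)} = \left(- \frac{157}{-8} - \frac{94}{106}\right) \left(-4\right)^{2} = \left(\left(-157\right) \left(- \frac{1}{8}\right) - \frac{47}{53}\right) 16 = \left(\frac{157}{8} - \frac{47}{53}\right) 16 = \frac{7945}{424} \cdot 16 = \frac{15890}{53}$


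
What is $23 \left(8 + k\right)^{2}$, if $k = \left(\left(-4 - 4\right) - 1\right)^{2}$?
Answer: $182183$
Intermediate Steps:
$k = 81$ ($k = \left(\left(-4 - 4\right) - 1\right)^{2} = \left(-8 - 1\right)^{2} = \left(-9\right)^{2} = 81$)
$23 \left(8 + k\right)^{2} = 23 \left(8 + 81\right)^{2} = 23 \cdot 89^{2} = 23 \cdot 7921 = 182183$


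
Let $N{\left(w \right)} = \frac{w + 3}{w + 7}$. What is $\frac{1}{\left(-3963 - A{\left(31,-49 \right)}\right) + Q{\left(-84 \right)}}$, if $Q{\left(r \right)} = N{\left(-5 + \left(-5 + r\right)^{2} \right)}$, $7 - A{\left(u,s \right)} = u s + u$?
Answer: $- \frac{7923}{43235815} \approx -0.00018325$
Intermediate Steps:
$A{\left(u,s \right)} = 7 - u - s u$ ($A{\left(u,s \right)} = 7 - \left(u s + u\right) = 7 - \left(s u + u\right) = 7 - \left(u + s u\right) = 7 - u - s u$)
$N{\left(w \right)} = \frac{3 + w}{7 + w}$
$Q{\left(r \right)} = \frac{-2 + \left(-5 + r\right)^{2}}{2 + \left(-5 + r\right)^{2}}$ ($Q{\left(r \right)} = \frac{3 + \left(-5 + \left(-5 + r\right)^{2}\right)}{7 + \left(-5 + \left(-5 + r\right)^{2}\right)} = \frac{-2 + \left(-5 + r\right)^{2}}{2 + \left(-5 + r\right)^{2}}$)
$\frac{1}{\left(-3963 - A{\left(31,-49 \right)}\right) + Q{\left(-84 \right)}} = \frac{1}{\left(-3963 - \left(7 - 31 - \left(-49\right) 31\right)\right) + \frac{-2 + \left(-5 - 84\right)^{2}}{2 + \left(-5 - 84\right)^{2}}} = \frac{1}{\left(-3963 - \left(7 - 31 + 1519\right)\right) + \frac{-2 + \left(-89\right)^{2}}{2 + \left(-89\right)^{2}}} = \frac{1}{\left(-3963 - 1495\right) + \frac{-2 + 7921}{2 + 7921}} = \frac{1}{\left(-3963 - 1495\right) + \frac{1}{7923} \cdot 7919} = \frac{1}{-5458 + \frac{1}{7923} \cdot 7919} = \frac{1}{-5458 + \frac{7919}{7923}} = \frac{1}{- \frac{43235815}{7923}} = - \frac{7923}{43235815}$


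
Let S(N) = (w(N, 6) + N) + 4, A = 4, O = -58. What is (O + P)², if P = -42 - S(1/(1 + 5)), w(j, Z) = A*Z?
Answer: 591361/36 ≈ 16427.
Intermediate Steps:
w(j, Z) = 4*Z
S(N) = 28 + N (S(N) = (4*6 + N) + 4 = (24 + N) + 4 = 28 + N)
P = -421/6 (P = -42 - (28 + 1/(1 + 5)) = -42 - (28 + 1/6) = -42 - (28 + ⅙) = -42 - 1*169/6 = -42 - 169/6 = -421/6 ≈ -70.167)
(O + P)² = (-58 - 421/6)² = (-769/6)² = 591361/36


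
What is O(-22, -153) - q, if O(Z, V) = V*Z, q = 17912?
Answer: -14546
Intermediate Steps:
O(-22, -153) - q = -153*(-22) - 1*17912 = 3366 - 17912 = -14546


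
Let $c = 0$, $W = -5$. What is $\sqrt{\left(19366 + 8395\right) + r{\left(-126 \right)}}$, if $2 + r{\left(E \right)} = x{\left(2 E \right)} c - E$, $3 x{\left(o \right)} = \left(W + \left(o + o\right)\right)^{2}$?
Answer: $13 \sqrt{165} \approx 166.99$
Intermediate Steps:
$x{\left(o \right)} = \frac{\left(-5 + 2 o\right)^{2}}{3}$ ($x{\left(o \right)} = \frac{\left(-5 + \left(o + o\right)\right)^{2}}{3} = \frac{\left(-5 + 2 o\right)^{2}}{3}$)
$r{\left(E \right)} = -2 - E$ ($r{\left(E \right)} = -2 - \left(E - \frac{\left(-5 + 2 \cdot 2 E\right)^{2}}{3} \cdot 0\right) = -2 - \left(E - \frac{\left(-5 + 4 E\right)^{2}}{3} \cdot 0\right) = -2 + \left(0 - E\right) = -2 - E$)
$\sqrt{\left(19366 + 8395\right) + r{\left(-126 \right)}} = \sqrt{\left(19366 + 8395\right) - -124} = \sqrt{27761 + \left(-2 + 126\right)} = \sqrt{27761 + 124} = \sqrt{27885} = 13 \sqrt{165}$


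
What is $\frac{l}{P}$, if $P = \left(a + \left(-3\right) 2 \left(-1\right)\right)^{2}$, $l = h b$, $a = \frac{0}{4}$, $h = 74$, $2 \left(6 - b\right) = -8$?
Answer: $\frac{185}{9} \approx 20.556$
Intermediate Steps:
$b = 10$ ($b = 6 - -4 = 6 + 4 = 10$)
$a = 0$ ($a = 0 \cdot \frac{1}{4} = 0$)
$l = 740$ ($l = 74 \cdot 10 = 740$)
$P = 36$ ($P = \left(0 + \left(-3\right) 2 \left(-1\right)\right)^{2} = \left(0 - -6\right)^{2} = \left(0 + 6\right)^{2} = 6^{2} = 36$)
$\frac{l}{P} = \frac{740}{36} = 740 \cdot \frac{1}{36} = \frac{185}{9}$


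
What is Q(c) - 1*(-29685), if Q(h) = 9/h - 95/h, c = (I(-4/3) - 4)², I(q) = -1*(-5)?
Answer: 29599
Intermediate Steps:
I(q) = 5
c = 1 (c = (5 - 4)² = 1² = 1)
Q(h) = -86/h
Q(c) - 1*(-29685) = -86/1 - 1*(-29685) = -86*1 + 29685 = -86 + 29685 = 29599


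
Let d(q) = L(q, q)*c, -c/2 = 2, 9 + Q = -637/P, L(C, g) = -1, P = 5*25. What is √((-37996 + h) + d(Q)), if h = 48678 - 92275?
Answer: I*√81589 ≈ 285.64*I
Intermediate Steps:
P = 125
Q = -1762/125 (Q = -9 - 637/125 = -1762/125 ≈ -14.096)
c = -4 (c = -2*2 = -4)
h = -43597
d(q) = 4 (d(q) = -1*(-4) = 4)
√((-37996 + h) + d(Q)) = √((-37996 - 43597) + 4) = √(-81593 + 4) = √(-81589) = I*√81589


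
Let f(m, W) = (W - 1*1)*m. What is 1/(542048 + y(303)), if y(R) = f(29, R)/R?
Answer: 303/164249302 ≈ 1.8448e-6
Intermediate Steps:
f(m, W) = m*(-1 + W) (f(m, W) = (W - 1)*m = (-1 + W)*m = m*(-1 + W))
y(R) = (-29 + 29*R)/R (y(R) = (29*(-1 + R))/R = (-29 + 29*R)/R)
1/(542048 + y(303)) = 1/(542048 + (29 - 29/303)) = 1/(542048 + 8758/303) = 1/(164249302/303) = 303/164249302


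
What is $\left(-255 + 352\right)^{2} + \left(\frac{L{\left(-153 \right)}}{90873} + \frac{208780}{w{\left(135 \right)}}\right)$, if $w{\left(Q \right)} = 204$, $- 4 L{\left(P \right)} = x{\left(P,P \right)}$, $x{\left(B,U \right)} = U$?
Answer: $\frac{21488597819}{2059788} \approx 10432.0$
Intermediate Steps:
$L{\left(P \right)} = - \frac{P}{4}$
$\left(-255 + 352\right)^{2} + \left(\frac{L{\left(-153 \right)}}{90873} + \frac{208780}{w{\left(135 \right)}}\right) = \left(-255 + 352\right)^{2} + \left(\frac{\left(- \frac{1}{4}\right) \left(-153\right)}{90873} + \frac{208780}{204}\right) = 97^{2} + \left(\frac{153}{4} \cdot \frac{1}{90873} + 208780 \cdot \frac{1}{204}\right) = 9409 + \left(\frac{17}{40388} + \frac{52195}{51}\right) = 9409 + \frac{2108052527}{2059788} = \frac{21488597819}{2059788}$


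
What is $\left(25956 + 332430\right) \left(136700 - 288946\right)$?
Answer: $-54562834956$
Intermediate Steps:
$\left(25956 + 332430\right) \left(136700 - 288946\right) = 358386 \left(-152246\right) = -54562834956$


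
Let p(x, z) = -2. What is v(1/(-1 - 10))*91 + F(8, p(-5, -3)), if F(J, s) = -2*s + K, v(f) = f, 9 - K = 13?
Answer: -91/11 ≈ -8.2727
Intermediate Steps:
K = -4 (K = 9 - 1*13 = 9 - 13 = -4)
F(J, s) = -4 - 2*s (F(J, s) = -2*s - 4 = -4 - 2*s)
v(1/(-1 - 10))*91 + F(8, p(-5, -3)) = 91/(-1 - 10) + (-4 - 2*(-2)) = 91/(-11) + (-4 + 4) = -1/11*91 + 0 = -91/11 + 0 = -91/11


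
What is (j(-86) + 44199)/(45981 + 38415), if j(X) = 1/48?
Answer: 2121553/4051008 ≈ 0.52371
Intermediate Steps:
j(X) = 1/48
(j(-86) + 44199)/(45981 + 38415) = (1/48 + 44199)/(45981 + 38415) = (2121553/48)/84396 = (2121553/48)*(1/84396) = 2121553/4051008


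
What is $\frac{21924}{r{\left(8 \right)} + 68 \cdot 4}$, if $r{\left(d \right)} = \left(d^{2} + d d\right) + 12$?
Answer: $\frac{5481}{103} \approx 53.214$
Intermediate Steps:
$r{\left(d \right)} = 12 + 2 d^{2}$ ($r{\left(d \right)} = \left(d^{2} + d^{2}\right) + 12 = 2 d^{2} + 12 = 12 + 2 d^{2}$)
$\frac{21924}{r{\left(8 \right)} + 68 \cdot 4} = \frac{21924}{\left(12 + 2 \cdot 8^{2}\right) + 68 \cdot 4} = \frac{21924}{\left(12 + 2 \cdot 64\right) + 272} = \frac{21924}{\left(12 + 128\right) + 272} = \frac{21924}{140 + 272} = \frac{21924}{412} = 21924 \cdot \frac{1}{412} = \frac{5481}{103}$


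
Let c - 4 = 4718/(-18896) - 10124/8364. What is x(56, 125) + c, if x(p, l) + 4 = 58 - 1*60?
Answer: -68357093/19755768 ≈ -3.4601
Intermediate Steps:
x(p, l) = -6 (x(p, l) = -4 + (58 - 1*60) = -4 + (58 - 60) = -4 - 2 = -6)
c = 50177515/19755768 (c = 4 + (4718/(-18896) - 10124/8364) = 4 + (4718*(-1/18896) - 10124*1/8364) = 4 + (-2359/9448 - 2531/2091) = 4 - 28845557/19755768 = 50177515/19755768 ≈ 2.5399)
x(56, 125) + c = -6 + 50177515/19755768 = -68357093/19755768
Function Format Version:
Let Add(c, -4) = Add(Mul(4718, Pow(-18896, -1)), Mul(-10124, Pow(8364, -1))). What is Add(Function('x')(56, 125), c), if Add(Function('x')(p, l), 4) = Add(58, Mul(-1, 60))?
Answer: Rational(-68357093, 19755768) ≈ -3.4601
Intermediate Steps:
Function('x')(p, l) = -6 (Function('x')(p, l) = Add(-4, Add(58, Mul(-1, 60))) = Add(-4, Add(58, -60)) = Add(-4, -2) = -6)
c = Rational(50177515, 19755768) (c = Add(4, Add(Mul(4718, Pow(-18896, -1)), Mul(-10124, Pow(8364, -1)))) = Add(4, Add(Mul(4718, Rational(-1, 18896)), Mul(-10124, Rational(1, 8364)))) = Add(4, Add(Rational(-2359, 9448), Rational(-2531, 2091))) = Add(4, Rational(-28845557, 19755768)) = Rational(50177515, 19755768) ≈ 2.5399)
Add(Function('x')(56, 125), c) = Add(-6, Rational(50177515, 19755768)) = Rational(-68357093, 19755768)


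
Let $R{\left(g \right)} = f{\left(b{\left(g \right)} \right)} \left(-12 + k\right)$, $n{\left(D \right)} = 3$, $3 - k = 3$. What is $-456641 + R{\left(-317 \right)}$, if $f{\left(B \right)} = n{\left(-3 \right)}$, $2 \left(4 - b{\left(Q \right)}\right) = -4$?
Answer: $-456677$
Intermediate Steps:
$b{\left(Q \right)} = 6$ ($b{\left(Q \right)} = 4 - -2 = 4 + 2 = 6$)
$k = 0$ ($k = 3 - 3 = 0$)
$f{\left(B \right)} = 3$
$R{\left(g \right)} = -36$ ($R{\left(g \right)} = 3 \left(-12 + 0\right) = 3 \left(-12\right) = -36$)
$-456641 + R{\left(-317 \right)} = -456641 - 36 = -456677$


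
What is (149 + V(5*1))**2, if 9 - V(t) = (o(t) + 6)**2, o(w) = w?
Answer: 1369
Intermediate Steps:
V(t) = 9 - (6 + t)**2 (V(t) = 9 - (t + 6)**2 = 9 - (6 + t)**2)
(149 + V(5*1))**2 = (149 + (9 - (6 + 5*1)**2))**2 = (149 + (9 - (6 + 5)**2))**2 = (149 + (9 - 1*11**2))**2 = (149 + (9 - 1*121))**2 = (149 + (9 - 121))**2 = (149 - 112)**2 = 37**2 = 1369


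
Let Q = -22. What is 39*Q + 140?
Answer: -718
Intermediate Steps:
39*Q + 140 = 39*(-22) + 140 = -858 + 140 = -718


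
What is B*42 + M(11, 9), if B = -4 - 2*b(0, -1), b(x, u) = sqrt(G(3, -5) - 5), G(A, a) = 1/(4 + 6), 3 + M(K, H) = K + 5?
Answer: -155 - 294*I*sqrt(10)/5 ≈ -155.0 - 185.94*I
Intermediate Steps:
M(K, H) = 2 + K (M(K, H) = -3 + (K + 5) = -3 + (5 + K) = 2 + K)
G(A, a) = 1/10
b(x, u) = 7*I*sqrt(10)/10 (b(x, u) = sqrt(1/10 - 5) = sqrt(-49/10) = 7*I*sqrt(10)/10)
B = -4 - 7*I*sqrt(10)/5 ≈ -4.0 - 4.4272*I
B*42 + M(11, 9) = (-4 - 7*I*sqrt(10)/5)*42 + (2 + 11) = (-168 - 294*I*sqrt(10)/5) + 13 = -155 - 294*I*sqrt(10)/5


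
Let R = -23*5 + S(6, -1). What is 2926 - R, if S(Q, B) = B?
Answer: 3042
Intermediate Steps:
R = -116 (R = -23*5 - 1 = -115 - 1 = -116)
2926 - R = 2926 - 1*(-116) = 2926 + 116 = 3042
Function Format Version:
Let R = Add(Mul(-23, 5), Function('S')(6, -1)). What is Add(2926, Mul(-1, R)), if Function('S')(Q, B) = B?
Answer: 3042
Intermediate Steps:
R = -116 (R = Add(Mul(-23, 5), -1) = Add(-115, -1) = -116)
Add(2926, Mul(-1, R)) = Add(2926, Mul(-1, -116)) = Add(2926, 116) = 3042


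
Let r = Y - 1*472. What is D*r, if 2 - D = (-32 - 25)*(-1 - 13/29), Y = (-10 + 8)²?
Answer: 1093248/29 ≈ 37698.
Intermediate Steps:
Y = 4 (Y = (-2)² = 4)
r = -468 (r = 4 - 1*472 = 4 - 472 = -468)
D = -2336/29 (D = 2 - (-32 - 25)*(-1 - 13/29) = 2 - (-57)*(-1 - 13*1/29) = 2 - (-57)*(-1 - 13/29) = 2 - (-57)*(-42)/29 = 2 - 1*2394/29 = 2 - 2394/29 = -2336/29 ≈ -80.552)
D*r = -2336/29*(-468) = 1093248/29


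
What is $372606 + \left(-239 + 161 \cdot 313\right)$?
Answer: $422760$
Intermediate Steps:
$372606 + \left(-239 + 161 \cdot 313\right) = 372606 + \left(-239 + 50393\right) = 372606 + 50154 = 422760$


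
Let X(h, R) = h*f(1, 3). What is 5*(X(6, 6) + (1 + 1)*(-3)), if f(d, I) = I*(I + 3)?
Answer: 510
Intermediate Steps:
f(d, I) = I*(3 + I)
X(h, R) = 18*h (X(h, R) = h*(3*(3 + 3)) = h*(3*6) = h*18 = 18*h)
5*(X(6, 6) + (1 + 1)*(-3)) = 5*(18*6 + (1 + 1)*(-3)) = 5*(108 + 2*(-3)) = 5*(108 - 6) = 5*102 = 510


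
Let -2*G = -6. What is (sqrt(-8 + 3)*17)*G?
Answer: 51*I*sqrt(5) ≈ 114.04*I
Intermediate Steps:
G = 3 (G = -1/2*(-6) = 3)
(sqrt(-8 + 3)*17)*G = (sqrt(-8 + 3)*17)*3 = (sqrt(-5)*17)*3 = ((I*sqrt(5))*17)*3 = (17*I*sqrt(5))*3 = 51*I*sqrt(5)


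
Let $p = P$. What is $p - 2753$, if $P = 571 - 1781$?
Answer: $-3963$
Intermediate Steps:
$P = -1210$ ($P = 571 - 1781 = -1210$)
$p = -1210$
$p - 2753 = -1210 - 2753 = -3963$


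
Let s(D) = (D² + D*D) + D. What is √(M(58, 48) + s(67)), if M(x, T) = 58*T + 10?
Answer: √11839 ≈ 108.81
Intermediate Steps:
M(x, T) = 10 + 58*T
s(D) = D + 2*D² (s(D) = (D² + D²) + D = 2*D² + D = D + 2*D²)
√(M(58, 48) + s(67)) = √((10 + 58*48) + 67*(1 + 2*67)) = √((10 + 2784) + 67*(1 + 134)) = √(2794 + 67*135) = √(2794 + 9045) = √11839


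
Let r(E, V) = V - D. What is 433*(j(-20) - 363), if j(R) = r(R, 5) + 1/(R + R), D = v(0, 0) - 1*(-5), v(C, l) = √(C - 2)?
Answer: -6287593/40 - 433*I*√2 ≈ -1.5719e+5 - 612.35*I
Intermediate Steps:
v(C, l) = √(-2 + C)
D = 5 + I*√2 (D = √(-2 + 0) - 1*(-5) = √(-2) + 5 = I*√2 + 5 = 5 + I*√2 ≈ 5.0 + 1.4142*I)
r(E, V) = -5 + V - I*√2 (r(E, V) = V - (5 + I*√2) = V + (-5 - I*√2) = -5 + V - I*√2)
j(R) = 1/(2*R) - I*√2 (j(R) = (-5 + 5 - I*√2) + 1/(R + R) = -I*√2 + 1/(2*R) = 1/(2*R) - I*√2)
433*(j(-20) - 363) = 433*(((½)/(-20) - I*√2) - 363) = 433*(((½)*(-1/20) - I*√2) - 363) = 433*((-1/40 - I*√2) - 363) = 433*(-14521/40 - I*√2) = -6287593/40 - 433*I*√2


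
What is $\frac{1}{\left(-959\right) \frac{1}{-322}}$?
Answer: $\frac{46}{137} \approx 0.33577$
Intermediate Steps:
$\frac{1}{\left(-959\right) \frac{1}{-322}} = \frac{1}{\left(-959\right) \left(- \frac{1}{322}\right)} = \frac{1}{\frac{137}{46}} = \frac{46}{137}$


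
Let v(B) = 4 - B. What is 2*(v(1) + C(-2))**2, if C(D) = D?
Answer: 2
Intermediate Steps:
2*(v(1) + C(-2))**2 = 2*((4 - 1*1) - 2)**2 = 2*((4 - 1) - 2)**2 = 2*(3 - 2)**2 = 2*1**2 = 2*1 = 2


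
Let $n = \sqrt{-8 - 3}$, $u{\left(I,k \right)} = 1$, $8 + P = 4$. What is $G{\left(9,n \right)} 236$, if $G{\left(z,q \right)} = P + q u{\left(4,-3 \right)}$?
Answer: $-944 + 236 i \sqrt{11} \approx -944.0 + 782.72 i$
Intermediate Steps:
$P = -4$ ($P = -8 + 4 = -4$)
$n = i \sqrt{11}$ ($n = \sqrt{-11} = i \sqrt{11} \approx 3.3166 i$)
$G{\left(z,q \right)} = -4 + q$ ($G{\left(z,q \right)} = -4 + q 1 = -4 + q$)
$G{\left(9,n \right)} 236 = \left(-4 + i \sqrt{11}\right) 236 = -944 + 236 i \sqrt{11}$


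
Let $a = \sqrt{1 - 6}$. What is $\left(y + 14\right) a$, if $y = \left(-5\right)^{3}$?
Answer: $- 111 i \sqrt{5} \approx - 248.2 i$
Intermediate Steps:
$y = -125$
$a = i \sqrt{5}$ ($a = \sqrt{-5} = i \sqrt{5} \approx 2.2361 i$)
$\left(y + 14\right) a = \left(-125 + 14\right) i \sqrt{5} = - 111 i \sqrt{5}$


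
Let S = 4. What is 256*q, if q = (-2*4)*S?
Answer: -8192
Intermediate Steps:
q = -32 (q = -2*4*4 = -8*4 = -32)
256*q = 256*(-32) = -8192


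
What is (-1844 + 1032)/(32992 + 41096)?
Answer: -29/2646 ≈ -0.010960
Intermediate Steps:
(-1844 + 1032)/(32992 + 41096) = -812/74088 = -812*1/74088 = -29/2646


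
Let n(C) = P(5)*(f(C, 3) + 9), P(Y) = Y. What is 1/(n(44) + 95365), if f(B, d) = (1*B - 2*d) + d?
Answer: 1/95615 ≈ 1.0459e-5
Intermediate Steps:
f(B, d) = B - d (f(B, d) = (B - 2*d) + d = B - d)
n(C) = 30 + 5*C (n(C) = 5*((C - 1*3) + 9) = 5*((C - 3) + 9) = 5*((-3 + C) + 9) = 5*(6 + C) = 30 + 5*C)
1/(n(44) + 95365) = 1/((30 + 5*44) + 95365) = 1/((30 + 220) + 95365) = 1/(250 + 95365) = 1/95615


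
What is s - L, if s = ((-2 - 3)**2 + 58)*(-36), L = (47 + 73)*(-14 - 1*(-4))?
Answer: -1788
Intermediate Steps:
L = -1200 (L = 120*(-14 + 4) = 120*(-10) = -1200)
s = -2988 (s = ((-5)**2 + 58)*(-36) = (25 + 58)*(-36) = 83*(-36) = -2988)
s - L = -2988 - 1*(-1200) = -2988 + 1200 = -1788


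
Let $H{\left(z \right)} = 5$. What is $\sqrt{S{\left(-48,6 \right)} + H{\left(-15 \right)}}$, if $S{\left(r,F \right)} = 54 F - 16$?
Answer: $\sqrt{313} \approx 17.692$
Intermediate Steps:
$S{\left(r,F \right)} = -16 + 54 F$
$\sqrt{S{\left(-48,6 \right)} + H{\left(-15 \right)}} = \sqrt{\left(-16 + 54 \cdot 6\right) + 5} = \sqrt{\left(-16 + 324\right) + 5} = \sqrt{308 + 5} = \sqrt{313}$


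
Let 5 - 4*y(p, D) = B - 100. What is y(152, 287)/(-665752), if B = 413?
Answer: 77/665752 ≈ 0.00011566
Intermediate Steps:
y(p, D) = -77 (y(p, D) = 5/4 - (413 - 100)/4 = 5/4 - ¼*313 = 5/4 - 313/4 = -77)
y(152, 287)/(-665752) = -77/(-665752) = -77*(-1/665752) = 77/665752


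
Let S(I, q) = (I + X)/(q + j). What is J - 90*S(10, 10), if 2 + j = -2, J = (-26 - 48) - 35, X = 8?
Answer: -379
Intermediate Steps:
J = -109 (J = -74 - 35 = -109)
j = -4 (j = -2 - 2 = -4)
S(I, q) = (8 + I)/(-4 + q) (S(I, q) = (I + 8)/(q - 4) = (8 + I)/(-4 + q))
J - 90*S(10, 10) = -109 - 90*(8 + 10)/(-4 + 10) = -109 - 90*18/6 = -109 - 15*18 = -109 - 90*3 = -109 - 270 = -379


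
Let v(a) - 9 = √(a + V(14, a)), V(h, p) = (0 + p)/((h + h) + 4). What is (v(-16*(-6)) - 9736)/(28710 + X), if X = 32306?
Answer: -9727/61016 + 3*√11/61016 ≈ -0.15925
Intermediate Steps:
V(h, p) = p/(4 + 2*h) (V(h, p) = p/(2*h + 4) = p/(4 + 2*h))
v(a) = 9 + √66*√a/8 (v(a) = 9 + √(a + a/(2*(2 + 14))) = 9 + √(a + (½)*a/16) = 9 + √(a + (½)*a*(1/16)) = 9 + √(a + a/32) = 9 + √(33*a/32) = 9 + √66*√a/8)
(v(-16*(-6)) - 9736)/(28710 + X) = ((9 + √66*√(-16*(-6))/8) - 9736)/(28710 + 32306) = ((9 + √66*√96/8) - 9736)/61016 = ((9 + √66*(4*√6)/8) - 9736)*(1/61016) = ((9 + 3*√11) - 9736)*(1/61016) = (-9727 + 3*√11)*(1/61016) = -9727/61016 + 3*√11/61016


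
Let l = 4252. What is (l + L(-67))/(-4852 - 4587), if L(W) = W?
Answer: -4185/9439 ≈ -0.44337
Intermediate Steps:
(l + L(-67))/(-4852 - 4587) = (4252 - 67)/(-4852 - 4587) = 4185/(-9439) = 4185*(-1/9439) = -4185/9439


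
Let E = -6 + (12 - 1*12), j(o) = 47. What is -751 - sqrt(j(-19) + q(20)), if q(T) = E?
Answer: -751 - sqrt(41) ≈ -757.40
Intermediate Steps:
E = -6 (E = -6 + (12 - 12) = -6 + 0 = -6)
q(T) = -6
-751 - sqrt(j(-19) + q(20)) = -751 - sqrt(47 - 6) = -751 - sqrt(41)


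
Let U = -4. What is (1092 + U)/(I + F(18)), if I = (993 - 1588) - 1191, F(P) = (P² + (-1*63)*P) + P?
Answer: -544/1289 ≈ -0.42203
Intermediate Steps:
F(P) = P² - 62*P (F(P) = (P² - 63*P) + P = P² - 62*P)
I = -1786 (I = -595 - 1191 = -1786)
(1092 + U)/(I + F(18)) = (1092 - 4)/(-1786 + 18*(-62 + 18)) = 1088/(-1786 + 18*(-44)) = 1088/(-1786 - 792) = 1088/(-2578) = 1088*(-1/2578) = -544/1289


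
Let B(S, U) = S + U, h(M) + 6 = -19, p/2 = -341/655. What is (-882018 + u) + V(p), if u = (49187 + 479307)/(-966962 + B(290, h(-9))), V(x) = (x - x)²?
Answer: -852644683040/966697 ≈ -8.8202e+5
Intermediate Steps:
p = -682/655 (p = 2*(-341/655) = -682/655 ≈ -1.0412)
V(x) = 0 (V(x) = 0² = 0)
h(M) = -25 (h(M) = -6 - 19 = -25)
u = -528494/966697 (u = (49187 + 479307)/(-966962 + (290 - 25)) = 528494/(-966962 + 265) = 528494/(-966697) = 528494*(-1/966697) = -528494/966697 ≈ -0.54670)
(-882018 + u) + V(p) = (-882018 - 528494/966697) + 0 = -852644683040/966697 + 0 = -852644683040/966697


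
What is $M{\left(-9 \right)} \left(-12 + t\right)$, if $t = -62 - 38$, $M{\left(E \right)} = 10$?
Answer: $-1120$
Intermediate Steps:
$t = -100$
$M{\left(-9 \right)} \left(-12 + t\right) = 10 \left(-12 - 100\right) = 10 \left(-112\right) = -1120$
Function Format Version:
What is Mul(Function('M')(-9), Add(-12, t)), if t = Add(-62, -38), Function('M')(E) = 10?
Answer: -1120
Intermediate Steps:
t = -100
Mul(Function('M')(-9), Add(-12, t)) = Mul(10, Add(-12, -100)) = Mul(10, -112) = -1120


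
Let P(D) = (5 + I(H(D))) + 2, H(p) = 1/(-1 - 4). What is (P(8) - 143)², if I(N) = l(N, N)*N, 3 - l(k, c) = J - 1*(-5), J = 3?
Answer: 18225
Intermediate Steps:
H(p) = -⅕ (H(p) = 1/(-5) = -⅕)
l(k, c) = -5 (l(k, c) = 3 - (3 - 1*(-5)) = 3 - (3 + 5) = 3 - 1*8 = 3 - 8 = -5)
I(N) = -5*N
P(D) = 8 (P(D) = (5 - 5*(-⅕)) + 2 = (5 + 1) + 2 = 6 + 2 = 8)
(P(8) - 143)² = (8 - 143)² = (-135)² = 18225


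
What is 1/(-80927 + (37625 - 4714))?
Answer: -1/48016 ≈ -2.0826e-5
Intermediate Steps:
1/(-80927 + (37625 - 4714)) = 1/(-80927 + 32911) = 1/(-48016) = -1/48016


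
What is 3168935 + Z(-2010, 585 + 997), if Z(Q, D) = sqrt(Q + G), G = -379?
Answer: 3168935 + I*sqrt(2389) ≈ 3.1689e+6 + 48.877*I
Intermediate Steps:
Z(Q, D) = sqrt(-379 + Q) (Z(Q, D) = sqrt(Q - 379) = sqrt(-379 + Q))
3168935 + Z(-2010, 585 + 997) = 3168935 + sqrt(-379 - 2010) = 3168935 + sqrt(-2389) = 3168935 + I*sqrt(2389)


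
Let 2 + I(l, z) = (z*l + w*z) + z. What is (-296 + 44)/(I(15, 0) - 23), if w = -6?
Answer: 252/25 ≈ 10.080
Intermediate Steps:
I(l, z) = -2 - 5*z + l*z (I(l, z) = -2 + ((z*l - 6*z) + z) = -2 + ((l*z - 6*z) + z) = -2 + ((-6*z + l*z) + z) = -2 + (-5*z + l*z) = -2 - 5*z + l*z)
(-296 + 44)/(I(15, 0) - 23) = (-296 + 44)/((-2 - 5*0 + 15*0) - 23) = -252/((-2 + 0 + 0) - 23) = -252/(-2 - 23) = -252/(-25) = -252*(-1/25) = 252/25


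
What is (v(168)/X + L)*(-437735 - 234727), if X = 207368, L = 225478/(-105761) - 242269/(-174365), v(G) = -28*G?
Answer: 5019804434448142038/9755297868685 ≈ 5.1457e+5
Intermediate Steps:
L = -13692859761/18441016765 (L = 225478*(-1/105761) - 242269*(-1/174365) = -225478/105761 + 242269/174365 = -13692859761/18441016765 ≈ -0.74252)
(v(168)/X + L)*(-437735 - 234727) = (-28*168/207368 - 13692859761/18441016765)*(-437735 - 234727) = (-4704*1/207368 - 13692859761/18441016765)*(-672462) = (-12/529 - 13692859761/18441016765)*(-672462) = -7464815014749/9755297868685*(-672462) = 5019804434448142038/9755297868685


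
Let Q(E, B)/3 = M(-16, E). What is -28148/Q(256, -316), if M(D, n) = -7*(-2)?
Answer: -14074/21 ≈ -670.19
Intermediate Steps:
M(D, n) = 14
Q(E, B) = 42 (Q(E, B) = 3*14 = 42)
-28148/Q(256, -316) = -28148/42 = -28148*1/42 = -14074/21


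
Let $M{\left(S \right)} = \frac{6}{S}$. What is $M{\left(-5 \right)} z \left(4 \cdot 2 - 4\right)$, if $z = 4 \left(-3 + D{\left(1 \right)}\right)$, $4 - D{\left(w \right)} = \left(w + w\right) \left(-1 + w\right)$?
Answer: $- \frac{96}{5} \approx -19.2$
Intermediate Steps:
$D{\left(w \right)} = 4 - 2 w \left(-1 + w\right)$ ($D{\left(w \right)} = 4 - \left(w + w\right) \left(-1 + w\right) = 4 - 2 w \left(-1 + w\right)$)
$z = 4$ ($z = 4 \left(-3 + \left(4 - 2 \cdot 1^{2} + 2 \cdot 1\right)\right) = 4 \left(-3 + \left(4 - 2 + 2\right)\right) = 4 \left(-3 + 4\right) = 4 \cdot 1 = 4$)
$M{\left(-5 \right)} z \left(4 \cdot 2 - 4\right) = \frac{6}{-5} \cdot 4 \left(4 \cdot 2 - 4\right) = 6 \left(- \frac{1}{5}\right) 4 \left(8 - 4\right) = \left(- \frac{6}{5}\right) 4 \cdot 4 = \left(- \frac{24}{5}\right) 4 = - \frac{96}{5}$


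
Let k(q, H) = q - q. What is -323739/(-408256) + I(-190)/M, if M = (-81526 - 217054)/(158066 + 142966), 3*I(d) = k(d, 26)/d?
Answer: 323739/408256 ≈ 0.79298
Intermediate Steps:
k(q, H) = 0
I(d) = 0 (I(d) = (0/d)/3 = (⅓)*0 = 0)
M = -74645/75258 (M = -298580/301032 = -298580*1/301032 = -74645/75258 ≈ -0.99185)
-323739/(-408256) + I(-190)/M = -323739/(-408256) + 0/(-74645/75258) = -323739*(-1/408256) + 0*(-75258/74645) = 323739/408256 + 0 = 323739/408256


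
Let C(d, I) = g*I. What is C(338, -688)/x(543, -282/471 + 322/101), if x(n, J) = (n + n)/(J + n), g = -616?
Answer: 1833268596544/8610351 ≈ 2.1291e+5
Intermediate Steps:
x(n, J) = 2*n/(J + n) (x(n, J) = (2*n)/(J + n) = 2*n/(J + n))
C(d, I) = -616*I
C(338, -688)/x(543, -282/471 + 322/101) = (-616*(-688))/((2*543/((-282/471 + 322/101) + 543))) = 423808/((2*543/((-282*1/471 + 322*(1/101)) + 543))) = 423808/((2*543/((-94/157 + 322/101) + 543))) = 423808/((2*543/(41060/15857 + 543))) = 423808/((2*543/(8651411/15857))) = 423808/((2*543*(15857/8651411))) = 423808/(17220702/8651411) = 423808*(8651411/17220702) = 1833268596544/8610351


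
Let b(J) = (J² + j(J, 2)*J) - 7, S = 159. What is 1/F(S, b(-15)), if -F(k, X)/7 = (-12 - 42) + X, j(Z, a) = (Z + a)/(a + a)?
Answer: -4/5957 ≈ -0.00067148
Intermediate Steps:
j(Z, a) = (Z + a)/(2*a) (j(Z, a) = (Z + a)/((2*a)) = (Z + a)*(1/(2*a)) = (Z + a)/(2*a))
b(J) = -7 + J² + J*(½ + J/4) (b(J) = (J² + ((½)*(J + 2)/2)*J) - 7 = (J² + ((½)*(½)*(2 + J))*J) - 7 = (J² + (½ + J/4)*J) - 7 = (J² + J*(½ + J/4)) - 7 = -7 + J² + J*(½ + J/4))
F(k, X) = 378 - 7*X (F(k, X) = -7*((-12 - 42) + X) = -7*(-54 + X) = 378 - 7*X)
1/F(S, b(-15)) = 1/(378 - 7*(-7 + (½)*(-15) + (5/4)*(-15)²)) = 1/(378 - 7*(-7 - 15/2 + (5/4)*225)) = 1/(378 - 7*(-7 - 15/2 + 1125/4)) = 1/(378 - 7*1067/4) = 1/(378 - 7469/4) = 1/(-5957/4) = -4/5957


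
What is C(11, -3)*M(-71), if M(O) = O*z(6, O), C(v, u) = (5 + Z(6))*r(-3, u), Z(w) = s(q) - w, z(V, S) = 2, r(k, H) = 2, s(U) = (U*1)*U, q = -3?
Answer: -2272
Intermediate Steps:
s(U) = U² (s(U) = U*U = U²)
Z(w) = 9 - w (Z(w) = (-3)² - w = 9 - w)
C(v, u) = 16 (C(v, u) = (5 + (9 - 1*6))*2 = (5 + (9 - 6))*2 = (5 + 3)*2 = 8*2 = 16)
M(O) = 2*O (M(O) = O*2 = 2*O)
C(11, -3)*M(-71) = 16*(2*(-71)) = 16*(-142) = -2272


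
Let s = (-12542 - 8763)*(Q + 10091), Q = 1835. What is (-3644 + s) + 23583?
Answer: -254063491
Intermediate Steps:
s = -254083430 (s = (-12542 - 8763)*(1835 + 10091) = -21305*11926 = -254083430)
(-3644 + s) + 23583 = (-3644 - 254083430) + 23583 = -254087074 + 23583 = -254063491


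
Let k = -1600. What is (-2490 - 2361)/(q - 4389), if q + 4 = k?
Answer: 4851/5993 ≈ 0.80944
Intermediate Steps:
q = -1604 (q = -4 - 1600 = -1604)
(-2490 - 2361)/(q - 4389) = (-2490 - 2361)/(-1604 - 4389) = -4851/(-5993) = -4851*(-1/5993) = 4851/5993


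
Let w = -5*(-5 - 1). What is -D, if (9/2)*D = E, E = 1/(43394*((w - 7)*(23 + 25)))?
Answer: -1/215581392 ≈ -4.6386e-9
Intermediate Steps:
w = 30 (w = -5*(-6) = 30)
E = 1/47906976 (E = 1/(43394*((30 - 7)*(23 + 25))) = 1/(43394*(23*48)) = 1/(43394*1104) = 1/47906976 ≈ 2.0874e-8)
D = 1/215581392 (D = (2/9)*(1/47906976) = 1/215581392 ≈ 4.6386e-9)
-D = -1*1/215581392 = -1/215581392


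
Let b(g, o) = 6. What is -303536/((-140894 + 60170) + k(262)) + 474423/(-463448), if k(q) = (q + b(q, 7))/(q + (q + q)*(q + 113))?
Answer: 5035918291301719/1840284277392040 ≈ 2.7365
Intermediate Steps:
k(q) = (6 + q)/(q + 2*q*(113 + q)) (k(q) = (q + 6)/(q + (q + q)*(q + 113)) = (6 + q)/(q + (2*q)*(113 + q)) = (6 + q)/(q + 2*q*(113 + q)))
-303536/((-140894 + 60170) + k(262)) + 474423/(-463448) = -303536/((-140894 + 60170) + (6 + 262)/(262*(227 + 2*262))) + 474423/(-463448) = -303536/(-80724 + (1/262)*268/(227 + 524)) + 474423*(-1/463448) = -303536/(-80724 + (1/262)*268/751) - 474423/463448 = -303536/(-80724 + (1/262)*(1/751)*268) - 474423/463448 = -303536/(-80724 + 134/98381) - 474423/463448 = -303536/(-7941707710/98381) - 474423/463448 = -303536*(-98381/7941707710) - 474423/463448 = 14931087608/3970853855 - 474423/463448 = 5035918291301719/1840284277392040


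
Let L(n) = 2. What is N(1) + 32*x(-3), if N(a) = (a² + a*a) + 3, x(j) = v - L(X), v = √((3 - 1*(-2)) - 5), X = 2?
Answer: -59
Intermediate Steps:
v = 0 (v = √((3 + 2) - 5) = √(5 - 5) = √0 = 0)
x(j) = -2 (x(j) = 0 - 1*2 = 0 - 2 = -2)
N(a) = 3 + 2*a² (N(a) = (a² + a²) + 3 = 2*a² + 3 = 3 + 2*a²)
N(1) + 32*x(-3) = (3 + 2*1²) + 32*(-2) = (3 + 2*1) - 64 = (3 + 2) - 64 = 5 - 64 = -59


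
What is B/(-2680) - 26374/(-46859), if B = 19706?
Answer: -426360567/62791060 ≈ -6.7901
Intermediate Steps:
B/(-2680) - 26374/(-46859) = 19706/(-2680) - 26374/(-46859) = 19706*(-1/2680) - 26374*(-1/46859) = -9853/1340 + 26374/46859 = -426360567/62791060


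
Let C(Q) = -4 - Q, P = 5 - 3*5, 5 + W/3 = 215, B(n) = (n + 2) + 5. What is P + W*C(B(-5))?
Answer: -3790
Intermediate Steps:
B(n) = 7 + n (B(n) = (2 + n) + 5 = 7 + n)
W = 630 (W = -15 + 3*215 = -15 + 645 = 630)
P = -10 (P = 5 - 15 = -10)
P + W*C(B(-5)) = -10 + 630*(-4 - (7 - 5)) = -10 + 630*(-4 - 1*2) = -10 + 630*(-4 - 2) = -10 + 630*(-6) = -10 - 3780 = -3790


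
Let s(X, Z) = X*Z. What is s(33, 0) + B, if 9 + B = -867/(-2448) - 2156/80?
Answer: -8543/240 ≈ -35.596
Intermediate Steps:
B = -8543/240 (B = -9 + (-867/(-2448) - 2156/80) = -9 + (-867*(-1/2448) - 2156*1/80) = -9 + (17/48 - 539/20) = -9 - 6383/240 = -8543/240 ≈ -35.596)
s(33, 0) + B = 33*0 - 8543/240 = 0 - 8543/240 = -8543/240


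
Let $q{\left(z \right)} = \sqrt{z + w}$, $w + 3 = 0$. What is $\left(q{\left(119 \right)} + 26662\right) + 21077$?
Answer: $47739 + 2 \sqrt{29} \approx 47750.0$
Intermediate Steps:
$w = -3$ ($w = -3 + 0 = -3$)
$q{\left(z \right)} = \sqrt{-3 + z}$ ($q{\left(z \right)} = \sqrt{z - 3} = \sqrt{-3 + z}$)
$\left(q{\left(119 \right)} + 26662\right) + 21077 = \left(\sqrt{-3 + 119} + 26662\right) + 21077 = \left(\sqrt{116} + 26662\right) + 21077 = \left(2 \sqrt{29} + 26662\right) + 21077 = \left(26662 + 2 \sqrt{29}\right) + 21077 = 47739 + 2 \sqrt{29}$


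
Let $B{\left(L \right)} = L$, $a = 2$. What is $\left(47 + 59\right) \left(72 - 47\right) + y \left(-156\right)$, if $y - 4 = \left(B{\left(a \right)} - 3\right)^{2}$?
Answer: $1870$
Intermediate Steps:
$y = 5$ ($y = 4 + \left(2 - 3\right)^{2} = 4 + \left(-1\right)^{2} = 4 + 1 = 5$)
$\left(47 + 59\right) \left(72 - 47\right) + y \left(-156\right) = \left(47 + 59\right) \left(72 - 47\right) + 5 \left(-156\right) = 106 \cdot 25 - 780 = 2650 - 780 = 1870$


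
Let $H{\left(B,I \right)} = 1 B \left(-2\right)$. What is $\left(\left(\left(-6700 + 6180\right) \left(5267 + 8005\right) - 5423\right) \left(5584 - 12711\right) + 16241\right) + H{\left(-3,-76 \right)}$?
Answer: $49225228848$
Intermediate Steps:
$H{\left(B,I \right)} = - 2 B$ ($H{\left(B,I \right)} = B \left(-2\right) = - 2 B$)
$\left(\left(\left(-6700 + 6180\right) \left(5267 + 8005\right) - 5423\right) \left(5584 - 12711\right) + 16241\right) + H{\left(-3,-76 \right)} = \left(\left(\left(-6700 + 6180\right) \left(5267 + 8005\right) - 5423\right) \left(5584 - 12711\right) + 16241\right) - -6 = \left(\left(\left(-520\right) 13272 - 5423\right) \left(-7127\right) + 16241\right) + 6 = \left(\left(-6901440 - 5423\right) \left(-7127\right) + 16241\right) + 6 = \left(\left(-6906863\right) \left(-7127\right) + 16241\right) + 6 = \left(49225212601 + 16241\right) + 6 = 49225228842 + 6 = 49225228848$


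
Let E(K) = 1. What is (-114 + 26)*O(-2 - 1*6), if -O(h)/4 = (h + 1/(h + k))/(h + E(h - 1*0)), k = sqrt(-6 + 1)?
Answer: 28160/69 + 352*I*sqrt(5)/483 ≈ 408.12 + 1.6296*I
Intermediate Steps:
k = I*sqrt(5) (k = sqrt(-5) = I*sqrt(5) ≈ 2.2361*I)
O(h) = -4*(h + 1/(h + I*sqrt(5)))/(1 + h) (O(h) = -4*(h + 1/(h + I*sqrt(5)))/(h + 1) = -4*(h + 1/(h + I*sqrt(5)))/(1 + h))
(-114 + 26)*O(-2 - 1*6) = (-114 + 26)*(4*(-1 - (-2 - 1*6)**2 - I*(-2 - 1*6)*sqrt(5))/((-2 - 1*6) + (-2 - 1*6)**2 + I*sqrt(5) + I*(-2 - 1*6)*sqrt(5))) = -352*(-1 - (-2 - 6)**2 - I*(-2 - 6)*sqrt(5))/((-2 - 6) + (-2 - 6)**2 + I*sqrt(5) + I*(-2 - 6)*sqrt(5)) = -352*(-1 - 1*(-8)**2 - 1*I*(-8)*sqrt(5))/(-8 + (-8)**2 + I*sqrt(5) + I*(-8)*sqrt(5)) = -352*(-1 - 1*64 + 8*I*sqrt(5))/(-8 + 64 + I*sqrt(5) - 8*I*sqrt(5)) = -352*(-1 - 64 + 8*I*sqrt(5))/(56 - 7*I*sqrt(5)) = -352*(-65 + 8*I*sqrt(5))/(56 - 7*I*sqrt(5))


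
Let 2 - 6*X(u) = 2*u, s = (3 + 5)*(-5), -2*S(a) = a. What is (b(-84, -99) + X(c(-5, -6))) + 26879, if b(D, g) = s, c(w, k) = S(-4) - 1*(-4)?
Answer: 80512/3 ≈ 26837.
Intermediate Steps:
S(a) = -a/2
c(w, k) = 6 (c(w, k) = -½*(-4) - 1*(-4) = 2 + 4 = 6)
s = -40 (s = 8*(-5) = -40)
b(D, g) = -40
X(u) = ⅓ - u/3
(b(-84, -99) + X(c(-5, -6))) + 26879 = (-40 + (⅓ - ⅓*6)) + 26879 = (-40 + (⅓ - 2)) + 26879 = (-40 - 5/3) + 26879 = -125/3 + 26879 = 80512/3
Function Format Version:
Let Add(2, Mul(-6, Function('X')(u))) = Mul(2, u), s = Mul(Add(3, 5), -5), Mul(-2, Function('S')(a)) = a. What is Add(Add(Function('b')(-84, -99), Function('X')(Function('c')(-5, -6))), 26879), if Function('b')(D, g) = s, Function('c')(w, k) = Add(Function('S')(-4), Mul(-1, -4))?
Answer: Rational(80512, 3) ≈ 26837.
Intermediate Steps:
Function('S')(a) = Mul(Rational(-1, 2), a)
Function('c')(w, k) = 6 (Function('c')(w, k) = Add(Mul(Rational(-1, 2), -4), Mul(-1, -4)) = Add(2, 4) = 6)
s = -40 (s = Mul(8, -5) = -40)
Function('b')(D, g) = -40
Function('X')(u) = Add(Rational(1, 3), Mul(Rational(-1, 3), u)) (Function('X')(u) = Add(Rational(1, 3), Mul(Rational(-1, 6), Mul(2, u))) = Add(Rational(1, 3), Mul(Rational(-1, 3), u)))
Add(Add(Function('b')(-84, -99), Function('X')(Function('c')(-5, -6))), 26879) = Add(Add(-40, Add(Rational(1, 3), Mul(Rational(-1, 3), 6))), 26879) = Add(Add(-40, Add(Rational(1, 3), -2)), 26879) = Add(Add(-40, Rational(-5, 3)), 26879) = Add(Rational(-125, 3), 26879) = Rational(80512, 3)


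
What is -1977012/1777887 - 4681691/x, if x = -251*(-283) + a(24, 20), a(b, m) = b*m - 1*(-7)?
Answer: -940545940573/14128275360 ≈ -66.572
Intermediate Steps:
a(b, m) = 7 + b*m (a(b, m) = b*m + 7 = 7 + b*m)
x = 71520 (x = -251*(-283) + (7 + 24*20) = 71033 + (7 + 480) = 71033 + 487 = 71520)
-1977012/1777887 - 4681691/x = -1977012/1777887 - 4681691/71520 = -1977012*1/1777887 - 4681691*1/71520 = -219668/197543 - 4681691/71520 = -940545940573/14128275360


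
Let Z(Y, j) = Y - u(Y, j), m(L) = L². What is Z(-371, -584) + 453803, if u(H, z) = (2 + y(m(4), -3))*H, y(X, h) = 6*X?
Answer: 489790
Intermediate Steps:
u(H, z) = 98*H (u(H, z) = (2 + 6*4²)*H = (2 + 6*16)*H = (2 + 96)*H = 98*H)
Z(Y, j) = -97*Y (Z(Y, j) = Y - 98*Y = -97*Y)
Z(-371, -584) + 453803 = -97*(-371) + 453803 = 35987 + 453803 = 489790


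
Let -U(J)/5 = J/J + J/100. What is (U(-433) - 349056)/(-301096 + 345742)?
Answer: -2326929/297640 ≈ -7.8179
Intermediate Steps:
U(J) = -5 - J/20 (U(J) = -5*(J/J + J/100) = -5*(1 + J*(1/100)) = -5*(1 + J/100) = -5 - J/20)
(U(-433) - 349056)/(-301096 + 345742) = ((-5 - 1/20*(-433)) - 349056)/(-301096 + 345742) = ((-5 + 433/20) - 349056)/44646 = (333/20 - 349056)*(1/44646) = -6980787/20*1/44646 = -2326929/297640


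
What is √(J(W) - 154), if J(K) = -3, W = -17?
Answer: I*√157 ≈ 12.53*I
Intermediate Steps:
√(J(W) - 154) = √(-3 - 154) = √(-157) = I*√157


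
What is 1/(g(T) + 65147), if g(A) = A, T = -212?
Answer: 1/64935 ≈ 1.5400e-5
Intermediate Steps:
1/(g(T) + 65147) = 1/(-212 + 65147) = 1/64935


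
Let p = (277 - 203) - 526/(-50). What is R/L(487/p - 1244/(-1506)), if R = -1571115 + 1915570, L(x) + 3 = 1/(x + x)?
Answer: -7221196643510/61301277 ≈ -1.1780e+5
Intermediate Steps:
p = 2113/25 (p = 74 - 526*(-1/50) = 74 + 263/25 = 2113/25 ≈ 84.520)
L(x) = -3 + 1/(2*x) (L(x) = -3 + 1/(x + x) = -3 + 1/(2*x))
R = 344455
R/L(487/p - 1244/(-1506)) = 344455/(-3 + 1/(2*(487/(2113/25) - 1244/(-1506)))) = 344455/(-3 + 1/(2*(487*(25/2113) - 1244*(-1/1506)))) = 344455/(-3 + 1/(2*(12175/2113 + 622/753))) = 344455/(-3 + 1/(2*(10482061/1591089))) = 344455/(-3 + (½)*(1591089/10482061)) = 344455/(-3 + 1591089/20964122) = 344455/(-61301277/20964122) = 344455*(-20964122/61301277) = -7221196643510/61301277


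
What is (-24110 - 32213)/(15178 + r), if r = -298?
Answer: -56323/14880 ≈ -3.7851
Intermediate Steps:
(-24110 - 32213)/(15178 + r) = (-24110 - 32213)/(15178 - 298) = -56323/14880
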